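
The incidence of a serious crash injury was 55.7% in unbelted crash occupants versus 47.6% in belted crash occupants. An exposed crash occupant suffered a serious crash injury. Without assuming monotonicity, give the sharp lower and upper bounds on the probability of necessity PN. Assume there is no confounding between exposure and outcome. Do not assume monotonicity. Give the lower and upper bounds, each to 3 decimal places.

0.145 ≤ PN ≤ 0.941

p₁ = 0.557, p₀ = 0.476.
Under exogeneity alone the bounds on PN are max{0,(p₁−p₀)/p₁} ≤ PN ≤ min{1,(1−p₀)/p₁}.
  lower = (p₁ − p₀)/p₁ = 0.081 / 0.557 ≈ 0.1454
  upper = min{1, (1 − p₀)/p₁} = 0.524 / 0.557 ≈ 0.9408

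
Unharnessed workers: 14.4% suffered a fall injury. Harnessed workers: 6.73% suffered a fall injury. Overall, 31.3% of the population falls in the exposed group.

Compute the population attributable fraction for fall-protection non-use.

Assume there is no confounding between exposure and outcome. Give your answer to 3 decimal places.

p₁ = 0.144, p₀ = 0.0673.
Overall risk P(Y=1) = π·p₁ + (1−π)·p₀ = 0.313×0.144 + 0.687×0.0673 = 0.091307.
Under exogeneity, PAF = [P(Y=1) − p₀] / P(Y=1).
PAF = (0.091307 − 0.0673) / 0.091307 ≈ 0.2629

PAF ≈ 0.263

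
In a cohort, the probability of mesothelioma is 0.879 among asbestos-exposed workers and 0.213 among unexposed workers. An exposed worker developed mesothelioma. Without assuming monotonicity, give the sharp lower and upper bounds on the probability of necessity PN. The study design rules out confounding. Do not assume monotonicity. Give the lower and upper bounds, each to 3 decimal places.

0.758 ≤ PN ≤ 0.895

Let p₁ = 0.879, p₀ = 0.213.
Under exogeneity alone the bounds on PN are max{0,(p₁−p₀)/p₁} ≤ PN ≤ min{1,(1−p₀)/p₁}.
  lower = (p₁ − p₀)/p₁ = 0.666 / 0.879 ≈ 0.7577
  upper = min{1, (1 − p₀)/p₁} = 0.787 / 0.879 ≈ 0.8953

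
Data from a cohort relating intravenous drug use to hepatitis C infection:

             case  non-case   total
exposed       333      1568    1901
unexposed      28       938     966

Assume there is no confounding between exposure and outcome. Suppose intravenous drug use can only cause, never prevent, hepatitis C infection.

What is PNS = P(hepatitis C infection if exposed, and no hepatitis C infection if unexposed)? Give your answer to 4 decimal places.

PNS ≈ 0.1462

p₁ = P(outcome | exposed) = 333/1901 = 0.17517
p₀ = P(outcome | unexposed) = 28/966 = 0.028986
Under exogeneity and monotonicity, PNS = p₁ − p₀.
PNS = 0.17517 − 0.028986 = 0.14619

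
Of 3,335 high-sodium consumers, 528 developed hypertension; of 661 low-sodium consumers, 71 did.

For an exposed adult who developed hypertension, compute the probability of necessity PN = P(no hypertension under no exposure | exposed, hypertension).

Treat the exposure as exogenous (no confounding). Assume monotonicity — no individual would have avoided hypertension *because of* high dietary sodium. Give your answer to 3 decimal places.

PN ≈ 0.322

p₁ = P(outcome | exposed) = 528/3335 = 0.15832
p₀ = P(outcome | unexposed) = 71/661 = 0.10741
Under exogeneity and monotonicity, PN = (p₁ − p₀) / p₁.
PN = (0.15832 − 0.10741) / 0.15832 = 0.050908 / 0.15832 ≈ 0.3215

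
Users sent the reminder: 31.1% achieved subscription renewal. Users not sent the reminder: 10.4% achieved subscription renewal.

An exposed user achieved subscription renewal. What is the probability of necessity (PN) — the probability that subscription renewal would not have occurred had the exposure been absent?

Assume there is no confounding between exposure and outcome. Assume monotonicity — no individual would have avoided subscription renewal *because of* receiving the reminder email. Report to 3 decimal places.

p₁ = 0.311, p₀ = 0.104.
Under exogeneity and monotonicity, PN = (p₁ − p₀) / p₁.
PN = (0.311 − 0.104) / 0.311 = 0.207 / 0.311 ≈ 0.6656

PN ≈ 0.666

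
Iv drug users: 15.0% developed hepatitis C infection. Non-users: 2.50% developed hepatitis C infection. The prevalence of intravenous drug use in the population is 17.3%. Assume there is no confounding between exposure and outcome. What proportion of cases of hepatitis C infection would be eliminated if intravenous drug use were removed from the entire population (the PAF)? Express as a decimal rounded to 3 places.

PAF ≈ 0.464

p₁ = 0.15, p₀ = 0.025.
Overall risk P(Y=1) = π·p₁ + (1−π)·p₀ = 0.173×0.15 + 0.827×0.025 = 0.046625.
Under exogeneity, PAF = [P(Y=1) − p₀] / P(Y=1).
PAF = (0.046625 − 0.025) / 0.046625 ≈ 0.4638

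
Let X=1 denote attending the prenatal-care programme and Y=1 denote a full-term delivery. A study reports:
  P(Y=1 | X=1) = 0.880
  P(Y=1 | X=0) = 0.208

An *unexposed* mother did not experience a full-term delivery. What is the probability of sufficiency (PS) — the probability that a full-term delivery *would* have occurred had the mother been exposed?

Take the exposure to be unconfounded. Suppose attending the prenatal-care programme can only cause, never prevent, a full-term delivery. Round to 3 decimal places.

Let p₁ = 0.88, p₀ = 0.208.
Under exogeneity and monotonicity, PS = (p₁ − p₀) / (1 − p₀).
PS = (0.88 − 0.208) / (1 − 0.208) = 0.672 / 0.792 ≈ 0.8485

PS ≈ 0.848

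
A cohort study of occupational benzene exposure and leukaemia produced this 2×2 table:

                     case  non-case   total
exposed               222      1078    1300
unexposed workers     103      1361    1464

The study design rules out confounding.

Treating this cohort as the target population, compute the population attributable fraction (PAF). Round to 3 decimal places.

p₁ = P(outcome | exposed) = 222/1300 = 0.17077
p₀ = P(outcome | unexposed) = 103/1464 = 0.070355
Exposure prevalence π = 1300/2764 = 0.47033; overall risk P(Y=1) = 0.11758.
Under exogeneity, PAF = [P(Y=1) − p₀]/P(Y=1).
PAF = (0.11758 − 0.070355) / 0.11758 ≈ 0.4017

PAF ≈ 0.402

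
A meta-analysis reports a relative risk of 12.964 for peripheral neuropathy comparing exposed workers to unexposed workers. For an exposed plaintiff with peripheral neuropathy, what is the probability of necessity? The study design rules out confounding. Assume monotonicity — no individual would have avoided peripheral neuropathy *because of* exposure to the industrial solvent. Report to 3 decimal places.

PN ≈ 0.923

Under exogeneity and monotonicity, PN = (RR − 1) / RR = 1 − 1/RR.
PN = (12.964 − 1) / 12.964 = 11.96 / 12.964 ≈ 0.9229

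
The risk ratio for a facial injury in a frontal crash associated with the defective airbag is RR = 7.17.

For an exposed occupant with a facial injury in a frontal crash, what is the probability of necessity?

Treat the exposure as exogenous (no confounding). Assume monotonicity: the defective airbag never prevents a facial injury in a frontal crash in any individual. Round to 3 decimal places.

Under exogeneity and monotonicity, PN = (RR − 1) / RR = 1 − 1/RR.
PN = (7.17 − 1) / 7.17 = 6.17 / 7.17 ≈ 0.8605

PN ≈ 0.861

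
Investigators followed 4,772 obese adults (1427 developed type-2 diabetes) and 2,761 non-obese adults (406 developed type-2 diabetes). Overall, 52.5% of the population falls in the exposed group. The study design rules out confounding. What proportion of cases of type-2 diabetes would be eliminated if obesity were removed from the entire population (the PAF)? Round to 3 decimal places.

PAF ≈ 0.352

p₁ = P(outcome | exposed) = 1427/4772 = 0.29904
p₀ = P(outcome | unexposed) = 406/2761 = 0.14705
Overall risk P(Y=1) = π·p₁ + (1−π)·p₀ = 0.525×0.29904 + 0.475×0.14705 = 0.22684.
Under exogeneity, PAF = [P(Y=1) − p₀] / P(Y=1).
PAF = (0.22684 − 0.14705) / 0.22684 ≈ 0.3518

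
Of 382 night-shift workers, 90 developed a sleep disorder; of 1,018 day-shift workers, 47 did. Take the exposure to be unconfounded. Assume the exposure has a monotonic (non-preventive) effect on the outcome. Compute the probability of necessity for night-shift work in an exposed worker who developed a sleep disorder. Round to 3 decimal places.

PN ≈ 0.804

p₁ = P(outcome | exposed) = 90/382 = 0.2356
p₀ = P(outcome | unexposed) = 47/1018 = 0.046169
Under exogeneity and monotonicity, PN = (p₁ − p₀) / p₁.
PN = (0.2356 − 0.046169) / 0.2356 = 0.18943 / 0.2356 ≈ 0.8040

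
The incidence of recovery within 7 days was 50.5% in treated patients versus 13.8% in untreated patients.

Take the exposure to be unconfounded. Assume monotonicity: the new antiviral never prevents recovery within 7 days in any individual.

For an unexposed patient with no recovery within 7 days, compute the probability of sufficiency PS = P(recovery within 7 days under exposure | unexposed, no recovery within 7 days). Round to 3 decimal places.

p₁ = 0.505, p₀ = 0.138.
Under exogeneity and monotonicity, PS = (p₁ − p₀) / (1 − p₀).
PS = (0.505 − 0.138) / (1 − 0.138) = 0.367 / 0.862 ≈ 0.4258

PS ≈ 0.426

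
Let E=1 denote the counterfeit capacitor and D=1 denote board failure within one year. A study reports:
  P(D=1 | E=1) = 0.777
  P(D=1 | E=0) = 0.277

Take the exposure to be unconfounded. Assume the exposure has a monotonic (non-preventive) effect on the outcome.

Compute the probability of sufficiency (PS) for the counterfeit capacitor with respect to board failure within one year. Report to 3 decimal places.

PS ≈ 0.692

Let p₁ = 0.777, p₀ = 0.277.
Under exogeneity and monotonicity, PS = (p₁ − p₀) / (1 − p₀).
PS = (0.777 − 0.277) / (1 − 0.277) = 0.5 / 0.723 ≈ 0.6916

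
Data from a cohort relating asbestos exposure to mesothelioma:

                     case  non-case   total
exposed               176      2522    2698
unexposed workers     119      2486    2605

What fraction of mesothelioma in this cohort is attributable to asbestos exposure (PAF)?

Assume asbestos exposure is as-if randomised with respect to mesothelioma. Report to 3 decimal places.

p₁ = P(outcome | exposed) = 176/2698 = 0.065234
p₀ = P(outcome | unexposed) = 119/2605 = 0.045681
Exposure prevalence π = 2698/5303 = 0.50877; overall risk P(Y=1) = 0.055629.
Under exogeneity, PAF = [P(Y=1) − p₀]/P(Y=1).
PAF = (0.055629 − 0.045681) / 0.055629 ≈ 0.1788

PAF ≈ 0.179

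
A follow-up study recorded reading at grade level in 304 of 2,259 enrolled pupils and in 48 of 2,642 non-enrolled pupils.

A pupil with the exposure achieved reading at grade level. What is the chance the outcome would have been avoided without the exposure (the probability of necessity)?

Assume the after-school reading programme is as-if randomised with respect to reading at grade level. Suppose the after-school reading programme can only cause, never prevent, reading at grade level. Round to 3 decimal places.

PN ≈ 0.865

p₁ = P(outcome | exposed) = 304/2259 = 0.13457
p₀ = P(outcome | unexposed) = 48/2642 = 0.018168
Under exogeneity and monotonicity, PN = (p₁ − p₀) / p₁.
PN = (0.13457 − 0.018168) / 0.13457 = 0.1164 / 0.13457 ≈ 0.8650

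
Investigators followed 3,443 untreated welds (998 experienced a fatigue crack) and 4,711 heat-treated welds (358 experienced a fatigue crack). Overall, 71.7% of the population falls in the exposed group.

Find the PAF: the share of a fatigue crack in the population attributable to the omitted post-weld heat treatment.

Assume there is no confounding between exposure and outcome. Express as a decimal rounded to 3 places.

p₁ = P(outcome | exposed) = 998/3443 = 0.28986
p₀ = P(outcome | unexposed) = 358/4711 = 0.075992
Overall risk P(Y=1) = π·p₁ + (1−π)·p₀ = 0.717×0.28986 + 0.283×0.075992 = 0.22934.
Under exogeneity, PAF = [P(Y=1) − p₀] / P(Y=1).
PAF = (0.22934 − 0.075992) / 0.22934 ≈ 0.6686

PAF ≈ 0.669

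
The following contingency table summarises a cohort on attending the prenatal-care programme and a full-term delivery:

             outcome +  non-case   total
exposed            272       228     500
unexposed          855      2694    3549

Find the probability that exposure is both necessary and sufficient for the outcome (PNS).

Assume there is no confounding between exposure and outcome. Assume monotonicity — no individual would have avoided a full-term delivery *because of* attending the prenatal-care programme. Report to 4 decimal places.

PNS ≈ 0.3031

p₁ = P(outcome | exposed) = 272/500 = 0.544
p₀ = P(outcome | unexposed) = 855/3549 = 0.24091
Under exogeneity and monotonicity, PNS = p₁ − p₀.
PNS = 0.544 − 0.24091 = 0.30309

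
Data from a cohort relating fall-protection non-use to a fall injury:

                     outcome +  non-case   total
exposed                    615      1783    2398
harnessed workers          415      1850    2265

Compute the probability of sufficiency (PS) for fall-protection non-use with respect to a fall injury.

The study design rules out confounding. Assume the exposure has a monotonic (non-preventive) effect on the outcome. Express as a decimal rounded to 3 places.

p₁ = P(outcome | exposed) = 615/2398 = 0.25646
p₀ = P(outcome | unexposed) = 415/2265 = 0.18322
Under exogeneity and monotonicity, PS = (p₁ − p₀)/(1 − p₀).
PS = (0.25646 − 0.18322) / 0.81678 ≈ 0.0897

PS ≈ 0.090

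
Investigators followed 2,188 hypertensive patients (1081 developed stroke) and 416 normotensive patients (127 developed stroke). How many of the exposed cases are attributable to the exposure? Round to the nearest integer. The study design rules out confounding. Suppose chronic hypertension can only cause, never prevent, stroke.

about 413 cases

p₁ = P(outcome | exposed) = 1081/2188 = 0.49406
p₀ = P(outcome | unexposed) = 127/416 = 0.30529
PN = (p₁ − p₀)/p₁ = (0.49406 − 0.30529) / 0.49406 ≈ 0.38208.
Attributable cases ≈ PN × (exposed cases) = 0.38208 × 1081 ≈ 413.03.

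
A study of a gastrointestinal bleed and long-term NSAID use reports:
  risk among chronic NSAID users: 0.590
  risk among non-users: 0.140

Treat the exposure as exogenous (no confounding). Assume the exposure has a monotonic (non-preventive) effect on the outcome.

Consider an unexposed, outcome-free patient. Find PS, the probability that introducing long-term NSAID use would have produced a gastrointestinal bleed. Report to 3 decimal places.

PS ≈ 0.523

Let p₁ = 0.59, p₀ = 0.14.
Under exogeneity and monotonicity, PS = (p₁ − p₀) / (1 − p₀).
PS = (0.59 − 0.14) / (1 − 0.14) = 0.45 / 0.86 ≈ 0.5233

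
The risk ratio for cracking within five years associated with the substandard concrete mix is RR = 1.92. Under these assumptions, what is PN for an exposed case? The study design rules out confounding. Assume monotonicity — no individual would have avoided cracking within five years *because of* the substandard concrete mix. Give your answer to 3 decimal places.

Under exogeneity and monotonicity, PN = (RR − 1) / RR = 1 − 1/RR.
PN = (1.92 − 1) / 1.92 = 0.92 / 1.92 ≈ 0.4792

PN ≈ 0.479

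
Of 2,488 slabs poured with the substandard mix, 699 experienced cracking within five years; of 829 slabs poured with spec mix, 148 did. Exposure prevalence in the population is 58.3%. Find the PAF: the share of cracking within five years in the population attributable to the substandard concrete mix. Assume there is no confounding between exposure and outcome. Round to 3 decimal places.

PAF ≈ 0.251

p₁ = P(outcome | exposed) = 699/2488 = 0.28095
p₀ = P(outcome | unexposed) = 148/829 = 0.17853
Overall risk P(Y=1) = π·p₁ + (1−π)·p₀ = 0.583×0.28095 + 0.417×0.17853 = 0.23824.
Under exogeneity, PAF = [P(Y=1) − p₀] / P(Y=1).
PAF = (0.23824 − 0.17853) / 0.23824 ≈ 0.2506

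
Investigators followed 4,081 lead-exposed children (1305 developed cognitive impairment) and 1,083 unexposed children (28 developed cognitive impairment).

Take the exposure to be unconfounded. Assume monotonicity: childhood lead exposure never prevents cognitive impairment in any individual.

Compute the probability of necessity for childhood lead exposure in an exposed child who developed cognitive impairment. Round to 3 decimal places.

PN ≈ 0.919

p₁ = P(outcome | exposed) = 1305/4081 = 0.31977
p₀ = P(outcome | unexposed) = 28/1083 = 0.025854
Under exogeneity and monotonicity, PN = (p₁ − p₀) / p₁.
PN = (0.31977 − 0.025854) / 0.31977 = 0.29392 / 0.31977 ≈ 0.9191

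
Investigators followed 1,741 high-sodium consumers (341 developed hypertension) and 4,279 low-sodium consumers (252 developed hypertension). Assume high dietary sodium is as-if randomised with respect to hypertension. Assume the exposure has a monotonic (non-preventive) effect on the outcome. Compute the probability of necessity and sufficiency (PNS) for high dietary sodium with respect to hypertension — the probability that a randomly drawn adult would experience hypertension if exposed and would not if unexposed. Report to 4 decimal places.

PNS ≈ 0.1370

p₁ = P(outcome | exposed) = 341/1741 = 0.19586
p₀ = P(outcome | unexposed) = 252/4279 = 0.058892
Under exogeneity and monotonicity, PNS = p₁ − p₀.
PNS = 0.19586 − 0.058892 = 0.13697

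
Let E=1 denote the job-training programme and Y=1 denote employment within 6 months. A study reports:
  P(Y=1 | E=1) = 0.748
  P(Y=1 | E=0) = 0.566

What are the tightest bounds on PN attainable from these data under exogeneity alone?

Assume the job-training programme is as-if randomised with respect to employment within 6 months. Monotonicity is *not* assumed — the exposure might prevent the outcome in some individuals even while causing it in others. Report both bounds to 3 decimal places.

0.243 ≤ PN ≤ 0.580

Let p₁ = 0.748, p₀ = 0.566.
Under exogeneity alone the bounds on PN are max{0,(p₁−p₀)/p₁} ≤ PN ≤ min{1,(1−p₀)/p₁}.
  lower = (p₁ − p₀)/p₁ = 0.182 / 0.748 ≈ 0.2433
  upper = min{1, (1 − p₀)/p₁} = 0.434 / 0.748 ≈ 0.5802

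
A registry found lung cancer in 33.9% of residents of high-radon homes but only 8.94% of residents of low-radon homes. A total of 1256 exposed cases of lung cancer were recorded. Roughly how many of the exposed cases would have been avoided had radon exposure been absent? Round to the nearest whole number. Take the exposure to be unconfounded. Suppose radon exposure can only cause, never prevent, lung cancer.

p₁ = 0.339, p₀ = 0.0894.
PN = (p₁ − p₀)/p₁ = (0.339 − 0.0894) / 0.339 ≈ 0.73628.
Attributable cases ≈ PN × (exposed cases) = 0.73628 × 1256 ≈ 924.77.

about 925 cases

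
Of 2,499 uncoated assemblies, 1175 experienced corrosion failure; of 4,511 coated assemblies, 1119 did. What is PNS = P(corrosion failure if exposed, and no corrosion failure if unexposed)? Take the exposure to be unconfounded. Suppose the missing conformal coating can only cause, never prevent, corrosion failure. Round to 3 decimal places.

PNS ≈ 0.222

p₁ = P(outcome | exposed) = 1175/2499 = 0.47019
p₀ = P(outcome | unexposed) = 1119/4511 = 0.24806
Under exogeneity and monotonicity, PNS = p₁ − p₀.
PNS = 0.47019 − 0.24806 = 0.22213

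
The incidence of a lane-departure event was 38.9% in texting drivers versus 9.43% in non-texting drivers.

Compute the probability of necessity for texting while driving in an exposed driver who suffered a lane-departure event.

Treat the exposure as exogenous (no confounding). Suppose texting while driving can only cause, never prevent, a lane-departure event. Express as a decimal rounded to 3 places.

PN ≈ 0.758

p₁ = 0.389, p₀ = 0.0943.
Under exogeneity and monotonicity, PN = (p₁ − p₀) / p₁.
PN = (0.389 − 0.0943) / 0.389 = 0.2947 / 0.389 ≈ 0.7576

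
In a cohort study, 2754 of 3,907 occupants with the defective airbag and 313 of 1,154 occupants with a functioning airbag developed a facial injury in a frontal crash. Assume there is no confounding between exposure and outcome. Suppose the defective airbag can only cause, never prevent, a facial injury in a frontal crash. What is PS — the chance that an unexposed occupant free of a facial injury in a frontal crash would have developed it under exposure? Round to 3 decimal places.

PS ≈ 0.595

p₁ = P(outcome | exposed) = 2754/3907 = 0.70489
p₀ = P(outcome | unexposed) = 313/1154 = 0.27123
Under exogeneity and monotonicity, PS = (p₁ − p₀) / (1 − p₀).
PS = (0.70489 − 0.27123) / (1 − 0.27123) = 0.43366 / 0.72877 ≈ 0.5951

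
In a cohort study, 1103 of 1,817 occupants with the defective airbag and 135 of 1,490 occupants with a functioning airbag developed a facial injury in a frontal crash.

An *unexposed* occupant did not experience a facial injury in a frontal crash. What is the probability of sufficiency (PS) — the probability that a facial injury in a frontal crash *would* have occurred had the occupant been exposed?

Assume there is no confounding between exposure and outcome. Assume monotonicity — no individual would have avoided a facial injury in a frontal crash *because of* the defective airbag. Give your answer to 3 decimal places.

PS ≈ 0.568

p₁ = P(outcome | exposed) = 1103/1817 = 0.60704
p₀ = P(outcome | unexposed) = 135/1490 = 0.090604
Under exogeneity and monotonicity, PS = (p₁ − p₀) / (1 − p₀).
PS = (0.60704 − 0.090604) / (1 − 0.090604) = 0.51644 / 0.9094 ≈ 0.5679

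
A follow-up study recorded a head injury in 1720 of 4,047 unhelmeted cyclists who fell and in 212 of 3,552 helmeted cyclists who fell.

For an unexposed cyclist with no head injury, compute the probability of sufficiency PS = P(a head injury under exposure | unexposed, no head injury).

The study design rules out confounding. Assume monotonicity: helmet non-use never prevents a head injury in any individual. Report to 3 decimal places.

p₁ = P(outcome | exposed) = 1720/4047 = 0.42501
p₀ = P(outcome | unexposed) = 212/3552 = 0.059685
Under exogeneity and monotonicity, PS = (p₁ − p₀) / (1 − p₀).
PS = (0.42501 − 0.059685) / (1 − 0.059685) = 0.36532 / 0.94032 ≈ 0.3885

PS ≈ 0.389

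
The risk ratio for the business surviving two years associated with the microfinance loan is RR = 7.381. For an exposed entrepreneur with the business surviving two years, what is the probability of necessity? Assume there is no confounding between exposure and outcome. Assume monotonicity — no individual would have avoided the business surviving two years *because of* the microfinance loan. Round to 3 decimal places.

Under exogeneity and monotonicity, PN = (RR − 1) / RR = 1 − 1/RR.
PN = (7.381 − 1) / 7.381 = 6.381 / 7.381 ≈ 0.8645

PN ≈ 0.865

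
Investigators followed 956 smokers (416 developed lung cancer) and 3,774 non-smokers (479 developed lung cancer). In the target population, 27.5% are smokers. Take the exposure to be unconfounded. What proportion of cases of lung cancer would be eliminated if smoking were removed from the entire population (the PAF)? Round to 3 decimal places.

PAF ≈ 0.400

p₁ = P(outcome | exposed) = 416/956 = 0.43515
p₀ = P(outcome | unexposed) = 479/3774 = 0.12692
Overall risk P(Y=1) = π·p₁ + (1−π)·p₀ = 0.275×0.43515 + 0.725×0.12692 = 0.21168.
Under exogeneity, PAF = [P(Y=1) − p₀] / P(Y=1).
PAF = (0.21168 − 0.12692) / 0.21168 ≈ 0.4004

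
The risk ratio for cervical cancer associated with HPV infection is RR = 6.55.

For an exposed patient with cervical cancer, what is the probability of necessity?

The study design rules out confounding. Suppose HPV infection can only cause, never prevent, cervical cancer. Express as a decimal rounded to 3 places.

Under exogeneity and monotonicity, PN = (RR − 1) / RR = 1 − 1/RR.
PN = (6.55 − 1) / 6.55 = 5.55 / 6.55 ≈ 0.8473

PN ≈ 0.847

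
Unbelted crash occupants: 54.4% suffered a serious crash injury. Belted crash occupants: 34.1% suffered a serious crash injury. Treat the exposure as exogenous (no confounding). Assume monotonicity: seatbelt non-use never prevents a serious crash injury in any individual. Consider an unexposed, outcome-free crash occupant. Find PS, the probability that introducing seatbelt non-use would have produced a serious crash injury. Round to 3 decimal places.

p₁ = 0.544, p₀ = 0.341.
Under exogeneity and monotonicity, PS = (p₁ − p₀) / (1 − p₀).
PS = (0.544 − 0.341) / (1 − 0.341) = 0.203 / 0.659 ≈ 0.3080

PS ≈ 0.308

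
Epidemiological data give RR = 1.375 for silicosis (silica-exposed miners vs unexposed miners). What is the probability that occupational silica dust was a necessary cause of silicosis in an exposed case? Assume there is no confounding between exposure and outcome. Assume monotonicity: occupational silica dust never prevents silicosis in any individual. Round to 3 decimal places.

PN ≈ 0.273

Under exogeneity and monotonicity, PN = (RR − 1) / RR = 1 − 1/RR.
PN = (1.375 − 1) / 1.375 = 0.375 / 1.375 ≈ 0.2727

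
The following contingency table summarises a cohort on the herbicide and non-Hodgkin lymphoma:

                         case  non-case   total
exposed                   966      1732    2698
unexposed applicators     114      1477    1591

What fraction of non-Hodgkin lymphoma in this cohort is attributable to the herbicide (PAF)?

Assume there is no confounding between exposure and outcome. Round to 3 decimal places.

p₁ = P(outcome | exposed) = 966/2698 = 0.35804
p₀ = P(outcome | unexposed) = 114/1591 = 0.071653
Exposure prevalence π = 2698/4289 = 0.62905; overall risk P(Y=1) = 0.25181.
Under exogeneity, PAF = [P(Y=1) − p₀]/P(Y=1).
PAF = (0.25181 − 0.071653) / 0.25181 ≈ 0.7154

PAF ≈ 0.715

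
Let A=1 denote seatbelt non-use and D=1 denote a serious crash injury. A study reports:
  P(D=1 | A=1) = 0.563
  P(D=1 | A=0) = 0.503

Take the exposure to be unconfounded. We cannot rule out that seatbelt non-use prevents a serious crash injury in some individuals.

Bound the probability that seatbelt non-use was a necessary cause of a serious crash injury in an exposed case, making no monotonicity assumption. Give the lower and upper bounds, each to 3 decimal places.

0.107 ≤ PN ≤ 0.883

Let p₁ = 0.563, p₀ = 0.503.
Under exogeneity alone the bounds on PN are max{0,(p₁−p₀)/p₁} ≤ PN ≤ min{1,(1−p₀)/p₁}.
  lower = (p₁ − p₀)/p₁ = 0.06 / 0.563 ≈ 0.1066
  upper = min{1, (1 − p₀)/p₁} = 0.497 / 0.563 ≈ 0.8828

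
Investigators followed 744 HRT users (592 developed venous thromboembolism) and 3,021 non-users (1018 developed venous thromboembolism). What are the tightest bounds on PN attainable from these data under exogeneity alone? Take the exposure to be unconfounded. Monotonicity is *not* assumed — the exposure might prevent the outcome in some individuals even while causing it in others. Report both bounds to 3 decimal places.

0.577 ≤ PN ≤ 0.833

p₁ = P(outcome | exposed) = 592/744 = 0.7957
p₀ = P(outcome | unexposed) = 1018/3021 = 0.33697
Under exogeneity alone the bounds on PN are max{0,(p₁−p₀)/p₁} ≤ PN ≤ min{1,(1−p₀)/p₁}.
  lower = (p₁ − p₀)/p₁ = 0.45872 / 0.7957 ≈ 0.5765
  upper = min{1, (1 − p₀)/p₁} = 0.66303 / 0.7957 ≈ 0.8333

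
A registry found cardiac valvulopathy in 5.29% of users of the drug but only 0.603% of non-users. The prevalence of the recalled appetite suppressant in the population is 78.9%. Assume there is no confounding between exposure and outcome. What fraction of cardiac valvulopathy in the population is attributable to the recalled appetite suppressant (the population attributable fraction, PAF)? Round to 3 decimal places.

p₁ = 0.0529, p₀ = 0.00603.
Overall risk P(Y=1) = π·p₁ + (1−π)·p₀ = 0.789×0.0529 + 0.211×0.00603 = 0.04301.
Under exogeneity, PAF = [P(Y=1) − p₀] / P(Y=1).
PAF = (0.04301 − 0.00603) / 0.04301 ≈ 0.8598

PAF ≈ 0.860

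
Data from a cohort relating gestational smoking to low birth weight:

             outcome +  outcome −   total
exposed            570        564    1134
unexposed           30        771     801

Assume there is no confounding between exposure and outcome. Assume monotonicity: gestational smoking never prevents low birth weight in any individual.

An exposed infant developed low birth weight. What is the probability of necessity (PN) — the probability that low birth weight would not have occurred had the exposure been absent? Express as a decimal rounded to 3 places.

PN ≈ 0.925

p₁ = P(outcome | exposed) = 570/1134 = 0.50265
p₀ = P(outcome | unexposed) = 30/801 = 0.037453
Under exogeneity and monotonicity, PN = (p₁ − p₀)/p₁.
PN = (0.50265 − 0.037453) / 0.50265 ≈ 0.9255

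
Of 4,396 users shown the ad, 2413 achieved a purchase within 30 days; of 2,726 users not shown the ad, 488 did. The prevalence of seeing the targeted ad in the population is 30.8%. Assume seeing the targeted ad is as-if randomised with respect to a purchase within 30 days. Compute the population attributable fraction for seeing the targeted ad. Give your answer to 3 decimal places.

PAF ≈ 0.389

p₁ = P(outcome | exposed) = 2413/4396 = 0.54891
p₀ = P(outcome | unexposed) = 488/2726 = 0.17902
Overall risk P(Y=1) = π·p₁ + (1−π)·p₀ = 0.308×0.54891 + 0.692×0.17902 = 0.29294.
Under exogeneity, PAF = [P(Y=1) − p₀] / P(Y=1).
PAF = (0.29294 − 0.17902) / 0.29294 ≈ 0.3889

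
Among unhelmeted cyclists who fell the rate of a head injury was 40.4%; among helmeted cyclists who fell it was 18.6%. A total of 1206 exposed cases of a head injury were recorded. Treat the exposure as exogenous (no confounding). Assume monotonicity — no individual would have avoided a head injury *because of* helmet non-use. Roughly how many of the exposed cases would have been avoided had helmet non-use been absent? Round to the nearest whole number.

about 651 cases

p₁ = 0.404, p₀ = 0.186.
PN = (p₁ − p₀)/p₁ = (0.404 − 0.186) / 0.404 ≈ 0.53960.
Attributable cases ≈ PN × (exposed cases) = 0.53960 × 1206 ≈ 650.76.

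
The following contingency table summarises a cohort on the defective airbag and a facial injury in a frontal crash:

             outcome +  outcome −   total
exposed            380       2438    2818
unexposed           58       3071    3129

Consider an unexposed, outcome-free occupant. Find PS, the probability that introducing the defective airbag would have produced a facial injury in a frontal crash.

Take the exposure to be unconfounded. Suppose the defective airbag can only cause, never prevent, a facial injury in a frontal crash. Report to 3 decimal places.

PS ≈ 0.119

p₁ = P(outcome | exposed) = 380/2818 = 0.13485
p₀ = P(outcome | unexposed) = 58/3129 = 0.018536
Under exogeneity and monotonicity, PS = (p₁ − p₀)/(1 − p₀).
PS = (0.13485 − 0.018536) / 0.98146 ≈ 0.1185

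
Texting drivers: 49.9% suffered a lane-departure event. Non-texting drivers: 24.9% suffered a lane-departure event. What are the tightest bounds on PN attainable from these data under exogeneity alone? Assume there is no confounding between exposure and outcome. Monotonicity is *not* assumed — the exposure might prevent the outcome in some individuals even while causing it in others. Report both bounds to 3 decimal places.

0.501 ≤ PN ≤ 1.000

p₁ = 0.499, p₀ = 0.249.
Under exogeneity alone the bounds on PN are max{0,(p₁−p₀)/p₁} ≤ PN ≤ min{1,(1−p₀)/p₁}.
  lower = (p₁ − p₀)/p₁ = 0.25 / 0.499 ≈ 0.5010
  upper = min{1, (1 − p₀)/p₁} = 0.751 / 0.499 ≈ 1.5050 → capped at 1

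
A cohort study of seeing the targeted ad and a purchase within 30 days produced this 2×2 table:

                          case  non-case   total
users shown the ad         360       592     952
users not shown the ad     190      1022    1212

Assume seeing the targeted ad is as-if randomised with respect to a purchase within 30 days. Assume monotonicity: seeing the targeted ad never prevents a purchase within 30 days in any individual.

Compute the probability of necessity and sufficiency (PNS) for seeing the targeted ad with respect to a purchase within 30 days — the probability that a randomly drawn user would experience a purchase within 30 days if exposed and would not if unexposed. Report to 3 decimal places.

PNS ≈ 0.221

p₁ = P(outcome | exposed) = 360/952 = 0.37815
p₀ = P(outcome | unexposed) = 190/1212 = 0.15677
Under exogeneity and monotonicity, PNS = p₁ − p₀.
PNS = 0.37815 − 0.15677 = 0.22139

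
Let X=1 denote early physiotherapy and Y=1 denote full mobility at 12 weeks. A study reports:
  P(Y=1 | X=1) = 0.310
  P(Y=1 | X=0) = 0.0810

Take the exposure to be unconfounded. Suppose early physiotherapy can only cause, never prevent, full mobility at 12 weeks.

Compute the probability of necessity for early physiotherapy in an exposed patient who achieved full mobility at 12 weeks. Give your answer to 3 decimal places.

Let p₁ = 0.31, p₀ = 0.081.
Under exogeneity and monotonicity, PN = (p₁ − p₀) / p₁.
PN = (0.31 − 0.081) / 0.31 = 0.229 / 0.31 ≈ 0.7387

PN ≈ 0.739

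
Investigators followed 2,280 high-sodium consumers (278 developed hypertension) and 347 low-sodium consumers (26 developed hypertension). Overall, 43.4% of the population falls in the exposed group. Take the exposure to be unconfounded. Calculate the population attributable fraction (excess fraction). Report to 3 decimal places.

p₁ = P(outcome | exposed) = 278/2280 = 0.12193
p₀ = P(outcome | unexposed) = 26/347 = 0.074928
Overall risk P(Y=1) = π·p₁ + (1−π)·p₀ = 0.434×0.12193 + 0.566×0.074928 = 0.095327.
Under exogeneity, PAF = [P(Y=1) − p₀] / P(Y=1).
PAF = (0.095327 − 0.074928) / 0.095327 ≈ 0.2140

PAF ≈ 0.214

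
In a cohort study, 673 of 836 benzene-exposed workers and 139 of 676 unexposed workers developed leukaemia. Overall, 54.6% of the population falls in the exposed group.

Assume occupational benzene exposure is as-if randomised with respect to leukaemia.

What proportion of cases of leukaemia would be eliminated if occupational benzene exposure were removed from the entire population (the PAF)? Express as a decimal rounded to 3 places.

p₁ = P(outcome | exposed) = 673/836 = 0.80502
p₀ = P(outcome | unexposed) = 139/676 = 0.20562
Overall risk P(Y=1) = π·p₁ + (1−π)·p₀ = 0.546×0.80502 + 0.454×0.20562 = 0.5329.
Under exogeneity, PAF = [P(Y=1) − p₀] / P(Y=1).
PAF = (0.5329 − 0.20562) / 0.5329 ≈ 0.6141

PAF ≈ 0.614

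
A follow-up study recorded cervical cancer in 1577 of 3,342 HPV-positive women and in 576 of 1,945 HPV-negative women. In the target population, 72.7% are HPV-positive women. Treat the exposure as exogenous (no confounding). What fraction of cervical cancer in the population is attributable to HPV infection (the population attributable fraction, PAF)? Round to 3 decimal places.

PAF ≈ 0.301

p₁ = P(outcome | exposed) = 1577/3342 = 0.47187
p₀ = P(outcome | unexposed) = 576/1945 = 0.29614
Overall risk P(Y=1) = π·p₁ + (1−π)·p₀ = 0.727×0.47187 + 0.273×0.29614 = 0.4239.
Under exogeneity, PAF = [P(Y=1) − p₀] / P(Y=1).
PAF = (0.4239 − 0.29614) / 0.4239 ≈ 0.3014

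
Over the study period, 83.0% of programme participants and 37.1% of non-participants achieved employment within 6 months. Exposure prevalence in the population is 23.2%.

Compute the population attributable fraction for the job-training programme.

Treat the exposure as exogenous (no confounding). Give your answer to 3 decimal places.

PAF ≈ 0.223

p₁ = 0.83, p₀ = 0.371.
Overall risk P(Y=1) = π·p₁ + (1−π)·p₀ = 0.232×0.83 + 0.768×0.371 = 0.47749.
Under exogeneity, PAF = [P(Y=1) − p₀] / P(Y=1).
PAF = (0.47749 − 0.371) / 0.47749 ≈ 0.2230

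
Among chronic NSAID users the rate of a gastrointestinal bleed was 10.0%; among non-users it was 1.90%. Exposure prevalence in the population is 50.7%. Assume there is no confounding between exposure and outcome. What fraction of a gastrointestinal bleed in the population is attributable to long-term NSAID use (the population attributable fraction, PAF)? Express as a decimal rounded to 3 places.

p₁ = 0.1, p₀ = 0.019.
Overall risk P(Y=1) = π·p₁ + (1−π)·p₀ = 0.507×0.1 + 0.493×0.019 = 0.060067.
Under exogeneity, PAF = [P(Y=1) − p₀] / P(Y=1).
PAF = (0.060067 − 0.019) / 0.060067 ≈ 0.6837

PAF ≈ 0.684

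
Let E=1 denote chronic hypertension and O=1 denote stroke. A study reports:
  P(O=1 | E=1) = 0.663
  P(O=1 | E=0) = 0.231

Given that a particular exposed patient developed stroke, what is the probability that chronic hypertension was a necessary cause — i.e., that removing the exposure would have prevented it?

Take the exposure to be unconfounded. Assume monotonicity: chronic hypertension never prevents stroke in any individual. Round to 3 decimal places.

PN ≈ 0.652

Let p₁ = 0.663, p₀ = 0.231.
Under exogeneity and monotonicity, PN = (p₁ − p₀) / p₁.
PN = (0.663 − 0.231) / 0.663 = 0.432 / 0.663 ≈ 0.6516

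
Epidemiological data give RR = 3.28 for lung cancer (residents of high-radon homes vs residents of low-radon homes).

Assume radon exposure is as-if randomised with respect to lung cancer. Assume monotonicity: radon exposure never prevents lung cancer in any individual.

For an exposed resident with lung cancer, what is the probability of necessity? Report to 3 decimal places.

Under exogeneity and monotonicity, PN = (RR − 1) / RR = 1 − 1/RR.
PN = (3.28 − 1) / 3.28 = 2.28 / 3.28 ≈ 0.6951

PN ≈ 0.695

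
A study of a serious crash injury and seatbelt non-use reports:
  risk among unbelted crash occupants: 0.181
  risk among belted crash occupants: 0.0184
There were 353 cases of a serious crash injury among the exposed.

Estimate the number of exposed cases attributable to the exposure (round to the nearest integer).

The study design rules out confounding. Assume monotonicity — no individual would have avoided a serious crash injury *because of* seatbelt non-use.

about 317 cases

Let p₁ = 0.181, p₀ = 0.0184.
PN = (p₁ − p₀)/p₁ = (0.181 − 0.0184) / 0.181 ≈ 0.89834.
Attributable cases ≈ PN × (exposed cases) = 0.89834 × 353 ≈ 317.11.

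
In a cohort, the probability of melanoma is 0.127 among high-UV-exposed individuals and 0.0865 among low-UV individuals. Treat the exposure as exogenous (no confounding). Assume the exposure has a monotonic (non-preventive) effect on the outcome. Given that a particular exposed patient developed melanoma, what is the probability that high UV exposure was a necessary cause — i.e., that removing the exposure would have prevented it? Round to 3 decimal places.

Let p₁ = 0.127, p₀ = 0.0865.
Under exogeneity and monotonicity, PN = (p₁ − p₀) / p₁.
PN = (0.127 − 0.0865) / 0.127 = 0.0405 / 0.127 ≈ 0.3189

PN ≈ 0.319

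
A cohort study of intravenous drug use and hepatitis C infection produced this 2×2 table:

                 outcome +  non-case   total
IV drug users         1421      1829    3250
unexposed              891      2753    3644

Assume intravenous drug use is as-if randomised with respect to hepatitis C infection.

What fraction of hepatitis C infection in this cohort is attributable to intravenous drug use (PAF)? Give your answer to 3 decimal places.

PAF ≈ 0.271

p₁ = P(outcome | exposed) = 1421/3250 = 0.43723
p₀ = P(outcome | unexposed) = 891/3644 = 0.24451
Exposure prevalence π = 3250/6894 = 0.47142; overall risk P(Y=1) = 0.33536.
Under exogeneity, PAF = [P(Y=1) − p₀]/P(Y=1).
PAF = (0.33536 − 0.24451) / 0.33536 ≈ 0.2709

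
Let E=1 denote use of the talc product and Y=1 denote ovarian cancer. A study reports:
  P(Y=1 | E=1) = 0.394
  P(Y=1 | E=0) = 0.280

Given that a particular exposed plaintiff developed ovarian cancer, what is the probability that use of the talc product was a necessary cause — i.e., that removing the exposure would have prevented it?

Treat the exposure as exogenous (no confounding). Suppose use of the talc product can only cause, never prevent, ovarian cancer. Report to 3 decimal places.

Let p₁ = 0.394, p₀ = 0.28.
Under exogeneity and monotonicity, PN = (p₁ − p₀) / p₁.
PN = (0.394 − 0.28) / 0.394 = 0.114 / 0.394 ≈ 0.2893

PN ≈ 0.289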